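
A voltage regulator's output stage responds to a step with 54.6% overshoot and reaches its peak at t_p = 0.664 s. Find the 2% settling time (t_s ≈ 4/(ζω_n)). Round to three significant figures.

The overshoot fixes ζ = −ln(OS)/√(π²+ln²(OS)) = 0.189.
t_p = π/ω_d ⇒ ω_d = 4.73 rad/s; then ω_n = ω_d/√(1−ζ²) = 4.82 rad/s.
t_s ≈ 4/(ζω_n) = 4/(0.189·4.82) = 4.39 s.

t_s ≈ 4.39 s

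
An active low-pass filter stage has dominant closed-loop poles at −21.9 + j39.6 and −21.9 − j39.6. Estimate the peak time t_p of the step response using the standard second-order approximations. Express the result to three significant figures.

t_p = π/ω_d with ω_d = 39.6 (the imaginary part), so t_p = 0.0793 s.

t_p ≈ 0.0793 s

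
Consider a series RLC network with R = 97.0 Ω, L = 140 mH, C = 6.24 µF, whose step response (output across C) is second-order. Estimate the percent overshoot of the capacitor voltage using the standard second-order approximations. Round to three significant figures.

%OS ≈ 34.1%

For a series RLC circuit (capacitor voltage as output), ω_n = 1/√(LC) = 1/√(140 mH · 6.24 µF) = 1070 rad/s.
ζ = (R/2)·√(C/L) = (97.0/2)·√(6.24 µF/140 mH) = 0.324.
%OS = 100·exp(−πζ/√(1−ζ²)) = 34.1%.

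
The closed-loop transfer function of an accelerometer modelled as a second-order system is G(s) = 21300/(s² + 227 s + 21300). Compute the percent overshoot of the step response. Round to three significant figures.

Matching coefficients with s² + 2ζω_n s + ω_n² gives ω_n² = 21300 ⇒ ω_n = 146 rad/s, and ζ = 227/(2ω_n) = 0.778.
%OS = 100·exp(−πζ/√(1−ζ²)) = 2.05%.

%OS ≈ 2.05%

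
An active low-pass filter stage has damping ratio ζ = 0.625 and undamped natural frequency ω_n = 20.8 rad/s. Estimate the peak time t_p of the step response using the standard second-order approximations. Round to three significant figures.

t_p ≈ 0.193 s

The damped frequency is ω_d = ω_n√(1−ζ²) = 20.8·√(1−0.391) = 16.2 rad/s.
Peak time t_p = π/ω_d = π/16.2 = 0.193 s.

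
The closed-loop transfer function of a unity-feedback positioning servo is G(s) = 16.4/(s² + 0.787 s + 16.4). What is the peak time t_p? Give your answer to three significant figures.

Matching coefficients with s² + 2ζω_n s + ω_n² gives ω_n² = 16.4 ⇒ ω_n = 4.05 rad/s, and ζ = 0.787/(2ω_n) = 0.0972.
The damped frequency ω_d = ω_n√(1−ζ²) = 4.03 rad/s. Then t_p = π/ω_d = 0.779 s.

t_p ≈ 0.779 s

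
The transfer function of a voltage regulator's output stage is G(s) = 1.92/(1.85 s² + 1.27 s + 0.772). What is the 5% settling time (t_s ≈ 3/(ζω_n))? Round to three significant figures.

Dividing through by 1.85: denominator becomes s² + 0.6865 s + 0.4173.
So ω_n = √0.4173 = 0.646 rad/s and ζ = 0.6865/(2·0.646) = 0.531.
t_s ≈ 3/(ζω_n) = 8.74 s.

t_s ≈ 8.74 s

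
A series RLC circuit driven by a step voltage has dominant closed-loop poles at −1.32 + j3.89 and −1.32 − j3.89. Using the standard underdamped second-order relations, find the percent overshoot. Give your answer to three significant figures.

The poles are at −σ ± jω_d with σ = 1.32 and ω_d = 3.89, so ω_n = √(σ²+ω_d²) = 4.11 rad/s and ζ = σ/ω_n = 0.321.
%OS = 100·exp(−πζ/√(1−ζ²)) = 34.4%.

%OS ≈ 34.4%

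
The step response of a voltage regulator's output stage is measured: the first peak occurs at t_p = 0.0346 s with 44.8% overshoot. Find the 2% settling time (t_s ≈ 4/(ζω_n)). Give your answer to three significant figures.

The overshoot fixes ζ = −ln(OS)/√(π²+ln²(OS)) = 0.248.
From t_p = π/ω_d, ω_d = π/0.0346 = 90.8 rad/s, so ω_n = ω_d/√(1−ζ²) = 93.7 rad/s.
t_s ≈ 4/(ζω_n) = 4/(0.248·93.7) = 0.172 s.

t_s ≈ 0.172 s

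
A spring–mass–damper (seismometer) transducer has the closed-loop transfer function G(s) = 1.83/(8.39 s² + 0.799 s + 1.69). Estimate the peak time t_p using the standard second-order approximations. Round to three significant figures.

t_p ≈ 7.04 s

Dividing through by 8.39: denominator becomes s² + 0.09523 s + 0.2014.
So ω_n = √0.2014 = 0.449 rad/s and ζ = 0.09523/(2·0.449) = 0.106.
ω_d = ω_n√(1−ζ²) = 0.446 rad/s. t_p = π/ω_d = 7.04 s.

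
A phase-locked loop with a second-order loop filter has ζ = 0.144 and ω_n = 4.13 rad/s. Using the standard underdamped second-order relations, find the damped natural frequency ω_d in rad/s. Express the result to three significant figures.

ω_d = ω_n√(1−ζ²) = 4.13·√0.979 = 4.09 rad/s.

ω_d ≈ 4.09 rad/s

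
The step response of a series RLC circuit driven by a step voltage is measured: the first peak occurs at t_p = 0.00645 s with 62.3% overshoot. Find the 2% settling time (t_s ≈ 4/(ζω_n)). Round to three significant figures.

t_s ≈ 0.0545 s

ζ from %OS: ζ = |ln 0.623|/√(π²+ln²0.623) = 0.149.
From t_p = π/ω_d, ω_d = π/0.00645 = 487 rad/s, so ω_n = ω_d/√(1−ζ²) = 493 rad/s.
t_s ≈ 4/(ζω_n) = 4/(0.149·493) = 0.0545 s.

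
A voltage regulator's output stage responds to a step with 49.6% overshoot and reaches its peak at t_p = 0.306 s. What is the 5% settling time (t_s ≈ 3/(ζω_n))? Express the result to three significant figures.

ζ from %OS: ζ = |ln 0.496|/√(π²+ln²0.496) = 0.218.
From t_p = π/ω_d, ω_d = π/0.306 = 10.3 rad/s, so ω_n = ω_d/√(1−ζ²) = 10.5 rad/s.
t_s ≈ 3/(ζω_n) = 3/(0.218·10.5) = 1.31 s.

t_s ≈ 1.31 s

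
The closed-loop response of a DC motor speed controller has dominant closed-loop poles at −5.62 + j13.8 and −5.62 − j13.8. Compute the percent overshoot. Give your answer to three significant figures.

|pole| = ω_n = √(5.62² + 13.8²) = 14.9 rad/s; ζ = cos θ = σ/ω_n = 0.377.
%OS = 100 e^{−πζ/√(1−ζ²)} with ζ = 0.377 gives 27.8%.

%OS ≈ 27.8%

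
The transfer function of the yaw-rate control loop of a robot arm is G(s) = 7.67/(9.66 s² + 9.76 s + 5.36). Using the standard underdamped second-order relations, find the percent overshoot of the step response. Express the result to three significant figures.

%OS ≈ 5.51%

Dividing through by 9.66: denominator becomes s² + 1.010 s + 0.5549.
So ω_n = √0.5549 = 0.745 rad/s and ζ = 1.010/(2·0.745) = 0.678.
%OS = 100·exp(−πζ/√(1−ζ²)) = 5.51%.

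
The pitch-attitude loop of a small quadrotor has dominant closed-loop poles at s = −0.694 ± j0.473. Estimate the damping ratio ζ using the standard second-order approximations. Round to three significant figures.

ζ ≈ 0.826

With σ = 0.694, ω_d = 0.473: ω_n = √(σ²+ω_d²) = 0.840 rad/s, ζ = σ/ω_n = 0.826.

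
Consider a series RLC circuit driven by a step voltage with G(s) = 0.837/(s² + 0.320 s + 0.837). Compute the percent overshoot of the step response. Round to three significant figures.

%OS ≈ 57.2%

Comparing the denominator to s² + 2ζω_n s + ω_n²: ω_n = √0.837 = 0.915 rad/s, and 2ζω_n = 0.320 so ζ = 0.320/(2·0.915) = 0.175.
Overshoot: exp(−π·0.175/√(1−0.175²)) = 0.572, i.e. 57.2%.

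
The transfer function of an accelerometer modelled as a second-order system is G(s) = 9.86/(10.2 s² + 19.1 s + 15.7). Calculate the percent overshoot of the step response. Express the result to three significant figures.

%OS ≈ 2.70%

Dividing through by 10.2: denominator becomes s² + 1.873 s + 1.539.
So ω_n = √1.539 = 1.24 rad/s and ζ = 1.873/(2·1.24) = 0.755.
%OS = 100 e^{−πζ/√(1−ζ²)} with ζ = 0.755 gives 2.70%.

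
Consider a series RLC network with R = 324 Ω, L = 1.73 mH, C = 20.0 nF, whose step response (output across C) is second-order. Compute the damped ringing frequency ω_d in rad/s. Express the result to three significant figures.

ω_d ≈ 142000 rad/s

For a series RLC circuit (capacitor voltage as output), ω_n = 1/√(LC) = 1/√(1.73 mH · 20.0 nF) = 170000 rad/s.
ζ = (R/2)·√(C/L) = (324/2)·√(20.0 nF/1.73 mH) = 0.551.
The damped frequency ω_d = ω_n√(1−ζ²) = 142000 rad/s.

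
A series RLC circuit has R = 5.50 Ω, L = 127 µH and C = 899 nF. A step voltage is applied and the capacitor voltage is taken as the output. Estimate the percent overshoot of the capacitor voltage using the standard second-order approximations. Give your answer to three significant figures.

For a series RLC circuit (capacitor voltage as output), ω_n = 1/√(LC) = 1/√(127 µH · 899 nF) = 93600 rad/s.
ζ = (R/2)·√(C/L) = (5.50/2)·√(899 nF/127 µH) = 0.231.
Overshoot: exp(−π·0.231/√(1−0.231²)) = 0.474, i.e. 47.4%.

%OS ≈ 47.4%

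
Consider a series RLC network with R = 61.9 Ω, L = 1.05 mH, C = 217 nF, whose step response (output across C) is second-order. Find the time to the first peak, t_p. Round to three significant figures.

For a series RLC circuit (capacitor voltage as output), ω_n = 1/√(LC) = 1/√(1.05 mH · 217 nF) = 66200 rad/s.
ζ = (R/2)·√(C/L) = (61.9/2)·√(217 nF/1.05 mH) = 0.445.
The damped frequency ω_d = ω_n√(1−ζ²) = 59300 rad/s. t_p = π/ω_d = 0.0000530 s.

t_p ≈ 0.0000530 s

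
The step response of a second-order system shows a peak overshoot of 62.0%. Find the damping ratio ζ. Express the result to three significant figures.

Inverting the overshoot relation: ζ = |ln 0.620|/√(π² + ln²0.620) = 0.150.

ζ ≈ 0.150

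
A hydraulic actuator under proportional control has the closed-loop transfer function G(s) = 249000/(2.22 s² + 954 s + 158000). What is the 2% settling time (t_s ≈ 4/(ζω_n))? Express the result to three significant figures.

Dividing through by 2.22: denominator becomes s² + 429.7 s + 71170.
So ω_n = √71170 = 267 rad/s and ζ = 429.7/(2·267) = 0.805.
t_s ≈ 4/(ζω_n) = 0.0186 s.

t_s ≈ 0.0186 s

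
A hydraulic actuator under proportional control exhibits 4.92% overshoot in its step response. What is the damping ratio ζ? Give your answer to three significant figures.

ζ ≈ 0.692

Inverting the overshoot relation: ζ = |ln 0.0492|/√(π² + ln²0.0492) = 0.692.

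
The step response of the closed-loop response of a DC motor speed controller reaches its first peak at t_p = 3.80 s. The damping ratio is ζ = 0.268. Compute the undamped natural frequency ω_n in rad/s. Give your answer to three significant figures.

Peak time t_p = π/ω_d, so ω_d = π/t_p = π/3.80 = 0.827 rad/s.
ω_n = ω_d/√(1−ζ²) = 0.827/√0.928 = 0.858 rad/s.

ω_n ≈ 0.858 rad/s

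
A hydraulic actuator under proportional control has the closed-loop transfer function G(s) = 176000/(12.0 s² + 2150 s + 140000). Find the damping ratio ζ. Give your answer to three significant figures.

Dividing through by 12.0: denominator becomes s² + 179.2 s + 11670.
So ω_n = √11670 = 108 rad/s and ζ = 179.2/(2·108) = 0.829.

ζ ≈ 0.829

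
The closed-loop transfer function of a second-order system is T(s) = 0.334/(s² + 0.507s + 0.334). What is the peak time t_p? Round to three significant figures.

t_p ≈ 6.05 s

ω_n = √0.334 = 0.578 rad/s; ζ = 0.507/(2·0.578) = 0.439.
ω_d = 0.578·√(1 − 0.439²) = 0.519 rad/s. Then t_p = π/ω_d = 6.05 s.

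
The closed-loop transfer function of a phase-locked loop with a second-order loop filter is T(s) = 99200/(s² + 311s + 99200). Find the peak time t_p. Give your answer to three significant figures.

t_p ≈ 0.0115 s

Comparing the denominator to s² + 2ζω_n s + ω_n²: ω_n = √99200 = 315 rad/s, and 2ζω_n = 311 so ζ = 311/(2·315) = 0.494.
ω_d = ω_n√(1−ζ²) = 274 rad/s. Then t_p = π/ω_d = 0.0115 s.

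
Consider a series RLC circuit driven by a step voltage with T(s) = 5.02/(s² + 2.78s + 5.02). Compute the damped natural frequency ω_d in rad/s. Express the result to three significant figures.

Comparing the denominator to s² + 2ζω_n s + ω_n²: ω_n = √5.02 = 2.24 rad/s, and 2ζω_n = 2.78 so ζ = 2.78/(2·2.24) = 0.620.
ω_d = ω_n√(1−ζ²) = 1.76 rad/s.

ω_d ≈ 1.76 rad/s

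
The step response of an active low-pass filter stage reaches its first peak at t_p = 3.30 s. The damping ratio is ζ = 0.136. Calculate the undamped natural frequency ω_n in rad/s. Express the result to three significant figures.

ω_n ≈ 0.961 rad/s

Peak time t_p = π/ω_d, so ω_d = π/t_p = π/3.30 = 0.952 rad/s.
ω_n = ω_d/√(1−ζ²) = 0.952/√0.982 = 0.961 rad/s.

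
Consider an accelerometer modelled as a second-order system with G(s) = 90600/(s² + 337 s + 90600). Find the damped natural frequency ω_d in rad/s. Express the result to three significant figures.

Comparing the denominator to s² + 2ζω_n s + ω_n²: ω_n = √90600 = 301 rad/s, and 2ζω_n = 337 so ζ = 337/(2·301) = 0.560.
ω_d = ω_n√(1−ζ²) = 249 rad/s.

ω_d ≈ 249 rad/s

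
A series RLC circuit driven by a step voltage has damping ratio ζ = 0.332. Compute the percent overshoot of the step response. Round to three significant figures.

%OS ≈ 33.1%

For an underdamped second-order system, %OS = 100·exp(−πζ/√(1−ζ²)).
πζ/√(1−ζ²) = π·0.332/√(1−0.110) = 1.106, so %OS = 100·e^(−1.106) = 33.1%.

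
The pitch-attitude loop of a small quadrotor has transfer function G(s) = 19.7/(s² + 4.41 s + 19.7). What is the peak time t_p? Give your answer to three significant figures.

t_p ≈ 0.816 s

Matching coefficients with s² + 2ζω_n s + ω_n² gives ω_n² = 19.7 ⇒ ω_n = 4.44 rad/s, and ζ = 4.41/(2ω_n) = 0.497.
The damped frequency ω_d = ω_n√(1−ζ²) = 3.85 rad/s. Then t_p = π/ω_d = 0.816 s.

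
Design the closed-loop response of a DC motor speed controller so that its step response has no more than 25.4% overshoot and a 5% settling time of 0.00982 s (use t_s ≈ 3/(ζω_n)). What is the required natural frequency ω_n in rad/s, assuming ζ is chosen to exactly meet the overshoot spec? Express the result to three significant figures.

From %OS = 100·exp(−πζ/√(1−ζ²)), invert to get ζ = −ln(OS)/√(π² + ln²(OS)) with OS = 0.254.
−ln 0.254 = 1.370, so ζ = 1.370/√(π² + 1.878) = 0.400.
Then ω_n = 3/(ζ t_s) = 3/(0.400 × 0.00982) = 764 rad/s.

ω_n ≈ 764 rad/s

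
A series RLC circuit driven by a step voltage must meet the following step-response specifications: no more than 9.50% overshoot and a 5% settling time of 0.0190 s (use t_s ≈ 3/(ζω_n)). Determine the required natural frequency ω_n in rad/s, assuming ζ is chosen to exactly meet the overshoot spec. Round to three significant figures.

From %OS = 100·exp(−πζ/√(1−ζ²)), invert to get ζ = −ln(OS)/√(π² + ln²(OS)) with OS = 0.0950.
−ln 0.0950 = 2.354, so ζ = 2.354/√(π² + 5.541) = 0.600.
Then ω_n = 3/(ζ t_s) = 3/(0.600 × 0.0190) = 263 rad/s.

ω_n ≈ 263 rad/s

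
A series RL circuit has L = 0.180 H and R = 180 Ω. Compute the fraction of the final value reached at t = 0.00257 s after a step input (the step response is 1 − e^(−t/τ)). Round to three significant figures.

y/y_∞ ≈ 0.923

τ = L/R = 0.180/180 = 0.00100 s.
y(t)/y_∞ = 1 − e^(−t/τ) = 1 − e^(−0.00257/0.00100) = 1 − e^(−2.57) = 0.923.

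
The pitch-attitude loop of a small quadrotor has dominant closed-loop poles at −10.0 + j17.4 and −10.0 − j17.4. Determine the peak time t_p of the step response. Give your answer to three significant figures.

t_p ≈ 0.181 s

t_p = π/ω_d with ω_d = 17.4 (the imaginary part), so t_p = 0.181 s.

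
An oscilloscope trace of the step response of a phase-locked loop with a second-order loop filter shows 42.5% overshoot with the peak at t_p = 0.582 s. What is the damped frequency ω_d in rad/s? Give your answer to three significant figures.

t_p = π/ω_d, so ω_d = π/0.582 = 5.40 rad/s.

ω_d ≈ 5.40 rad/s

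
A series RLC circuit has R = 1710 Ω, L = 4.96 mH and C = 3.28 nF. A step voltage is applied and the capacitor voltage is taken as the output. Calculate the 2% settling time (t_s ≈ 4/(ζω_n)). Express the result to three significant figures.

t_s ≈ 0.0000232 s

For a series RLC circuit (capacitor voltage as output), ω_n = 1/√(LC) = 1/√(4.96 mH · 3.28 nF) = 248000 rad/s.
ζ = (R/2)·√(C/L) = (1710/2)·√(3.28 nF/4.96 mH) = 0.695.
t_s ≈ 4/(ζω_n) = 0.0000232 s.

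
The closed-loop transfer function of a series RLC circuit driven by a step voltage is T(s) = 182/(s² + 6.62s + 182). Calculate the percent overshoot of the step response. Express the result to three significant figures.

Matching coefficients with s² + 2ζω_n s + ω_n² gives ω_n² = 182 ⇒ ω_n = 13.5 rad/s, and ζ = 6.62/(2ω_n) = 0.245.
%OS = 100 e^{−πζ/√(1−ζ²)} with ζ = 0.245 gives 45.2%.

%OS ≈ 45.2%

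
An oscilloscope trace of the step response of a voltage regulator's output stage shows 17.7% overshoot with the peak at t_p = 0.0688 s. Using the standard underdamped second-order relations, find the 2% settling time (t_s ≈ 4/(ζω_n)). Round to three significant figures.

t_s ≈ 0.159 s

The overshoot fixes ζ = −ln(OS)/√(π²+ln²(OS)) = 0.483.
From t_p = π/ω_d, ω_d = π/0.0688 = 45.7 rad/s, so ω_n = ω_d/√(1−ζ²) = 52.1 rad/s.
t_s ≈ 4/(ζω_n) = 4/(0.483·52.1) = 0.159 s.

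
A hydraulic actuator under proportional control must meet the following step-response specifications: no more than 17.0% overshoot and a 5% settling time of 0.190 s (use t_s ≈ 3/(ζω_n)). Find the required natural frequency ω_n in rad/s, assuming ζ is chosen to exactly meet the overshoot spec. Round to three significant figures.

From %OS = 100·exp(−πζ/√(1−ζ²)), invert to get ζ = −ln(OS)/√(π² + ln²(OS)) with OS = 0.170.
−ln 0.170 = 1.772, so ζ = 1.772/√(π² + 3.140) = 0.491.
From t_s ≈ 3/(ζω_n): ω_n = 3/(ζ·t_s) = 3/(0.491·0.190) = 32.1 rad/s.

ω_n ≈ 32.1 rad/s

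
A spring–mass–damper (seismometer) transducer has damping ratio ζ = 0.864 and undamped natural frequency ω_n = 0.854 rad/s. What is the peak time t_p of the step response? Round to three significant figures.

The damped frequency is ω_d = ω_n√(1−ζ²) = 0.854·√(1−0.746) = 0.430 rad/s.
Peak time t_p = π/ω_d = π/0.430 = 7.31 s.

t_p ≈ 7.31 s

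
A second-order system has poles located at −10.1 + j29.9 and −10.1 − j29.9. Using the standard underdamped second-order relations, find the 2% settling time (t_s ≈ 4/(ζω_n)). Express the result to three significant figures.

For poles at −σ ± jω_d, ζω_n = σ = 10.1, so t_s ≈ 4/σ = 0.396 s.

t_s ≈ 0.396 s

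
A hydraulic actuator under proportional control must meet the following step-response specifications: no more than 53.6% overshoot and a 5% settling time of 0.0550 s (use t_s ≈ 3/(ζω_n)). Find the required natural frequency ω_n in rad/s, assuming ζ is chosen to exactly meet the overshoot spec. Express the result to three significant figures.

ω_n ≈ 280 rad/s

From %OS = 100·exp(−πζ/√(1−ζ²)), invert to get ζ = −ln(OS)/√(π² + ln²(OS)) with OS = 0.536.
−ln 0.536 = 0.6236, so ζ = 0.6236/√(π² + 0.3889) = 0.195.
Then ω_n = 3/(ζ t_s) = 3/(0.195 × 0.0550) = 280 rad/s.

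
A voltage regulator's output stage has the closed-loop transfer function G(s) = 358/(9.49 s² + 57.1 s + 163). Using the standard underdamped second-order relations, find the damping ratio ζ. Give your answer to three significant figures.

Dividing through by 9.49: denominator becomes s² + 6.017 s + 17.18.
So ω_n = √17.18 = 4.14 rad/s and ζ = 6.017/(2·4.14) = 0.726.

ζ ≈ 0.726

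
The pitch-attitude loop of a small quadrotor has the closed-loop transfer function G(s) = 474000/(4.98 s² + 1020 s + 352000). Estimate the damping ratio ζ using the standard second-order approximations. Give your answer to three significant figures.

ζ ≈ 0.385

Dividing through by 4.98: denominator becomes s² + 204.8 s + 70680.
So ω_n = √70680 = 266 rad/s and ζ = 204.8/(2·266) = 0.385.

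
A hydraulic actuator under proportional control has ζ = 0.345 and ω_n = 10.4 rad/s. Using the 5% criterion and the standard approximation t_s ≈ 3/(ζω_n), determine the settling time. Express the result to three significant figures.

t_s ≈ 0.836 s

t_s ≈ 3/(ζω_n) = 3/(0.345 × 10.4) = 0.836 s.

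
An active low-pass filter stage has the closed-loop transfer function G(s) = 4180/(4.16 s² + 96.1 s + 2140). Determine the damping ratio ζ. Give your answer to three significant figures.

ζ ≈ 0.509

Dividing through by 4.16: denominator becomes s² + 23.10 s + 514.4.
So ω_n = √514.4 = 22.7 rad/s and ζ = 23.10/(2·22.7) = 0.509.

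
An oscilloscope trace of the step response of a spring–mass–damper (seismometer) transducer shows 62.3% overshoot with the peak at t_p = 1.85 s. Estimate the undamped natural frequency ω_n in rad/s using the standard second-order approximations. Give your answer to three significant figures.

ω_n ≈ 1.72 rad/s

From the overshoot, ζ = −ln(OS)/√(π²+ln²(OS)) = 0.149.
t_p = π/ω_d ⇒ ω_d = 1.70 rad/s; then ω_n = ω_d/√(1−ζ²) = 1.72 rad/s.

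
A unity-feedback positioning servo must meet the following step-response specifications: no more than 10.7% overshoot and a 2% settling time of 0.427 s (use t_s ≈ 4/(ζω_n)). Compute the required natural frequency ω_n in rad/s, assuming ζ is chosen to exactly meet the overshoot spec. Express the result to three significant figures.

ω_n ≈ 16.2 rad/s

ζ = −ln(OS)/√(π² + (ln OS)²). With OS = 0.107, ln OS = −2.235 and ζ = 2.235/3.855 = 0.580.
From t_s ≈ 4/(ζω_n): ω_n = 4/(ζ·t_s) = 4/(0.580·0.427) = 16.2 rad/s.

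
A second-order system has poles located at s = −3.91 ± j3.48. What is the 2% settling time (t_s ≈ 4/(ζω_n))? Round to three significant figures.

For poles at −σ ± jω_d, ζω_n = σ = 3.91, so t_s ≈ 4/σ = 1.02 s.

t_s ≈ 1.02 s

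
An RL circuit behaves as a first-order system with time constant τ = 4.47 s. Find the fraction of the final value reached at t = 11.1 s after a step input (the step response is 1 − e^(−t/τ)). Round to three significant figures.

y(t)/y_∞ = 1 − e^(−t/τ) = 1 − e^(−11.1/4.47) = 1 − e^(−2.48) = 0.917.

y/y_∞ ≈ 0.917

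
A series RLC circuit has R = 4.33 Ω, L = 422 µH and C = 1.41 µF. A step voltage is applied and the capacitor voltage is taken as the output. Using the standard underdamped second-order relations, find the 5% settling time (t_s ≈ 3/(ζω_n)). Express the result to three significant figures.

t_s ≈ 0.000585 s

For a series RLC circuit (capacitor voltage as output), ω_n = 1/√(LC) = 1/√(422 µH · 1.41 µF) = 41000 rad/s.
ζ = (R/2)·√(C/L) = (4.33/2)·√(1.41 µF/422 µH) = 0.125.
t_s ≈ 3/(ζω_n) = 0.000585 s.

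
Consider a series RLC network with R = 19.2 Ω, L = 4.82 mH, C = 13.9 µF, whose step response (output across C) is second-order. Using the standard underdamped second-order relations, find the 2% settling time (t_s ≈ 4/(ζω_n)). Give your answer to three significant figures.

For a series RLC circuit (capacitor voltage as output), ω_n = 1/√(LC) = 1/√(4.82 mH · 13.9 µF) = 3860 rad/s.
ζ = (R/2)·√(C/L) = (19.2/2)·√(13.9 µF/4.82 mH) = 0.516.
t_s ≈ 4/(ζω_n) = 0.00201 s.

t_s ≈ 0.00201 s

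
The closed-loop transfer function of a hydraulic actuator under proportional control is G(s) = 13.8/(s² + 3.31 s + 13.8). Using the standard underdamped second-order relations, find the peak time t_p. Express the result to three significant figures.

t_p ≈ 0.945 s

ω_n = √13.8 = 3.71 rad/s; ζ = 3.31/(2·3.71) = 0.446.
ω_d = ω_n√(1−ζ²) = 3.33 rad/s. Then t_p = π/ω_d = 0.945 s.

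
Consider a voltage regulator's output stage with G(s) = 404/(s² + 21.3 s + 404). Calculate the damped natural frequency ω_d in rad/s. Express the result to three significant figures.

Matching coefficients with s² + 2ζω_n s + ω_n² gives ω_n² = 404 ⇒ ω_n = 20.1 rad/s, and ζ = 21.3/(2ω_n) = 0.530.
The damped frequency ω_d = ω_n√(1−ζ²) = 17.0 rad/s.

ω_d ≈ 17.0 rad/s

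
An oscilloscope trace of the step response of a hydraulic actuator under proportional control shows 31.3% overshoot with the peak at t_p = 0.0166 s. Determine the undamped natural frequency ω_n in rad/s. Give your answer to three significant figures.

ω_n ≈ 202 rad/s

The overshoot fixes ζ = −ln(OS)/√(π²+ln²(OS)) = 0.347.
From t_p = π/ω_d, ω_d = π/0.0166 = 189 rad/s, so ω_n = ω_d/√(1−ζ²) = 202 rad/s.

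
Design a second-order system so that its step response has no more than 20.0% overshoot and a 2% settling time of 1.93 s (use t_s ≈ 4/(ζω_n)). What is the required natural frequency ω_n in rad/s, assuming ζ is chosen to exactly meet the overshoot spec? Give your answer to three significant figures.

ω_n ≈ 4.55 rad/s

From %OS = 100·exp(−πζ/√(1−ζ²)), invert to get ζ = −ln(OS)/√(π² + ln²(OS)) with OS = 0.200.
−ln 0.200 = 1.609, so ζ = 1.609/√(π² + 2.590) = 0.456.
Then ω_n = 4/(ζ t_s) = 4/(0.456 × 1.93) = 4.55 rad/s.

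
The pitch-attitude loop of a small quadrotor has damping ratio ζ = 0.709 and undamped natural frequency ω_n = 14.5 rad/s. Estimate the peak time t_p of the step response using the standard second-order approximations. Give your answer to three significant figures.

t_p ≈ 0.307 s

The damped frequency is ω_d = ω_n√(1−ζ²) = 14.5·√(1−0.503) = 10.2 rad/s.
Peak time t_p = π/ω_d = π/10.2 = 0.307 s.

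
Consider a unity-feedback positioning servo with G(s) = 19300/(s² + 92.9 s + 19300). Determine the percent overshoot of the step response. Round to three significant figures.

Comparing the denominator to s² + 2ζω_n s + ω_n²: ω_n = √19300 = 139 rad/s, and 2ζω_n = 92.9 so ζ = 92.9/(2·139) = 0.334.
%OS = 100 e^{−πζ/√(1−ζ²)} with ζ = 0.334 gives 32.8%.

%OS ≈ 32.8%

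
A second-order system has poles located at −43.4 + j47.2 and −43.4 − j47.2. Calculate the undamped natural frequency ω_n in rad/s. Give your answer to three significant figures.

ω_n ≈ 64.1 rad/s

The poles are at −σ ± jω_d with σ = 43.4 and ω_d = 47.2, so ω_n = √(σ²+ω_d²) = 64.1 rad/s and ζ = σ/ω_n = 0.677.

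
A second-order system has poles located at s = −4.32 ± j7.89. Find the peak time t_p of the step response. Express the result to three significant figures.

t_p = π/ω_d with ω_d = 7.89 (the imaginary part), so t_p = 0.398 s.

t_p ≈ 0.398 s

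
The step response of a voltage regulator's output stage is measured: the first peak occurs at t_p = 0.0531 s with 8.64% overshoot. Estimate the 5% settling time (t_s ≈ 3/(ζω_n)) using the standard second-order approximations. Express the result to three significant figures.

t_s ≈ 0.0651 s

The overshoot fixes ζ = −ln(OS)/√(π²+ln²(OS)) = 0.615.
From t_p = π/ω_d, ω_d = π/0.0531 = 59.2 rad/s, so ω_n = ω_d/√(1−ζ²) = 75.0 rad/s.
t_s ≈ 3/(ζω_n) = 3/(0.615·75.0) = 0.0651 s.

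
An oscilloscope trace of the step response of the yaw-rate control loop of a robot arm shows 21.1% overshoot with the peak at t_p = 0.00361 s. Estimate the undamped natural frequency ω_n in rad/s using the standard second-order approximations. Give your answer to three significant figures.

From the overshoot, ζ = −ln(OS)/√(π²+ln²(OS)) = 0.444.
From t_p = π/ω_d, ω_d = π/0.00361 = 870 rad/s, so ω_n = ω_d/√(1−ζ²) = 971 rad/s.

ω_n ≈ 971 rad/s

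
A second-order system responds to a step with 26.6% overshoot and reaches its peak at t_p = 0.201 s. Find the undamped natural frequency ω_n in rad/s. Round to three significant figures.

ζ from %OS: ζ = |ln 0.266|/√(π²+ln²0.266) = 0.388.
From t_p = π/ω_d, ω_d = π/0.201 = 15.6 rad/s, so ω_n = ω_d/√(1−ζ²) = 17.0 rad/s.

ω_n ≈ 17.0 rad/s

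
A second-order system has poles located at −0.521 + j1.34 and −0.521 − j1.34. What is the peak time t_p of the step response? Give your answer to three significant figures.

t_p ≈ 2.34 s

t_p = π/ω_d with ω_d = 1.34 (the imaginary part), so t_p = 2.34 s.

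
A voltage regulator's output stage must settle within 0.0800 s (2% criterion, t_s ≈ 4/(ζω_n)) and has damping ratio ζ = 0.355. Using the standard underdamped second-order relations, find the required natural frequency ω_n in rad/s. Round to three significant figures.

ω_n ≈ 141 rad/s

Rearranging t_s ≈ 4/(ζω_n) gives ω_n = 4/(ζ·t_s) = 4/(0.355 × 0.0800) = 141 rad/s.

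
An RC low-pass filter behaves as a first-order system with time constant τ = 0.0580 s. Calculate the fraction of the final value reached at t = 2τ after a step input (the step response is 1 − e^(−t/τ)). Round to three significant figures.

y/y_∞ ≈ 0.865

y(t)/y_∞ = 1 − e^(−t/τ) = 1 − e^(−2) = 1 − e^(−2.00) = 0.865.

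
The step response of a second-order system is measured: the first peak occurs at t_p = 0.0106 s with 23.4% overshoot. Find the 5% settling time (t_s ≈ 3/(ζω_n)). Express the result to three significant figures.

The overshoot fixes ζ = −ln(OS)/√(π²+ln²(OS)) = 0.420.
From t_p = π/ω_d, ω_d = π/0.0106 = 296 rad/s, so ω_n = ω_d/√(1−ζ²) = 327 rad/s.
t_s ≈ 3/(ζω_n) = 3/(0.420·327) = 0.0219 s.

t_s ≈ 0.0219 s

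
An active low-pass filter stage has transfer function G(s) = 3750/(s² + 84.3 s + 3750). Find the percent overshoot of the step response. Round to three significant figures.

%OS ≈ 5.07%

ω_n = √3750 = 61.2 rad/s; ζ = 84.3/(2·61.2) = 0.688.
Overshoot: exp(−π·0.688/√(1−0.688²)) = 0.0507, i.e. 5.07%.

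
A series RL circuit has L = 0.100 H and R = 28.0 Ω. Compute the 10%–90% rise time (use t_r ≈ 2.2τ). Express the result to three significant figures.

t_r ≈ 0.00786 s

τ = L/R = 0.100/28.0 = 0.00357 s.
t_r ≈ 2.2τ = 0.00786 s.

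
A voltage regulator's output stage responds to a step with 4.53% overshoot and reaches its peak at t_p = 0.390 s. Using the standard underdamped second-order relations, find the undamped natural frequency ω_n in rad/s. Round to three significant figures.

ω_n ≈ 11.3 rad/s

From the overshoot, ζ = −ln(OS)/√(π²+ln²(OS)) = 0.702.
t_p = π/ω_d ⇒ ω_d = 8.06 rad/s; then ω_n = ω_d/√(1−ζ²) = 11.3 rad/s.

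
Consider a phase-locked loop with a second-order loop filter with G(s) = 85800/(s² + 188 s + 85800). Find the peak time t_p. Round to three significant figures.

Comparing the denominator to s² + 2ζω_n s + ω_n²: ω_n = √85800 = 293 rad/s, and 2ζω_n = 188 so ζ = 188/(2·293) = 0.321.
ω_d = 293·√(1 − 0.321²) = 277 rad/s. Then t_p = π/ω_d = 0.0113 s.

t_p ≈ 0.0113 s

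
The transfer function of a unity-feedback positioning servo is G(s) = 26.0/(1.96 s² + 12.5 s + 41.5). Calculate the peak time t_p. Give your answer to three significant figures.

Dividing through by 1.96: denominator becomes s² + 6.378 s + 21.17.
So ω_n = √21.17 = 4.60 rad/s and ζ = 6.378/(2·4.60) = 0.693.
ω_d = ω_n√(1−ζ²) = 3.32 rad/s. t_p = π/ω_d = 0.947 s.

t_p ≈ 0.947 s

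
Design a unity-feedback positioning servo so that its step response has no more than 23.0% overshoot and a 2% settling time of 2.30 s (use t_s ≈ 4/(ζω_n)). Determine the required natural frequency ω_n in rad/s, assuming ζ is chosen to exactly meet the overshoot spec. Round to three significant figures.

ω_n ≈ 4.10 rad/s

From %OS = 100·exp(−πζ/√(1−ζ²)), invert to get ζ = −ln(OS)/√(π² + ln²(OS)) with OS = 0.230.
−ln 0.230 = 1.470, so ζ = 1.470/√(π² + 2.160) = 0.424.
From t_s ≈ 4/(ζω_n): ω_n = 4/(ζ·t_s) = 4/(0.424·2.30) = 4.10 rad/s.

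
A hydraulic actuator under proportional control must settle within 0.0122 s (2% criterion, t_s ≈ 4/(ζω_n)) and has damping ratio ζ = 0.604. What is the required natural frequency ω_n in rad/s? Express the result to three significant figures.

ω_n ≈ 543 rad/s

Rearranging t_s ≈ 4/(ζω_n) gives ω_n = 4/(ζ·t_s) = 4/(0.604 × 0.0122) = 543 rad/s.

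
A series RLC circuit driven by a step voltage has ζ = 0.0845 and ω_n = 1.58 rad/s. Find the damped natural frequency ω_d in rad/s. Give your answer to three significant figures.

ω_d = ω_n√(1−ζ²) = 1.58·√0.993 = 1.57 rad/s.

ω_d ≈ 1.57 rad/s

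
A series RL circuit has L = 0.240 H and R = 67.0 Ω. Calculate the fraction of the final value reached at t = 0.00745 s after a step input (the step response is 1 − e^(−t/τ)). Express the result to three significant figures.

y/y_∞ ≈ 0.875

τ = L/R = 0.240/67.0 = 0.00358 s.
y(t)/y_∞ = 1 − e^(−t/τ) = 1 − e^(−0.00745/0.00358) = 1 − e^(−2.08) = 0.875.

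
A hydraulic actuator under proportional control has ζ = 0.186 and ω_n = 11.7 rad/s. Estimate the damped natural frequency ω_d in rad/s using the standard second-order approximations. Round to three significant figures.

ω_d = ω_n√(1−ζ²) = 11.7·√0.965 = 11.5 rad/s.

ω_d ≈ 11.5 rad/s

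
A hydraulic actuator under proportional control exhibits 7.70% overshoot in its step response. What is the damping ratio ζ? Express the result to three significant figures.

ζ = −ln(OS)/√(π² + (ln OS)²). With OS = 0.0770, ln OS = −2.564 and ζ = 2.564/4.055 = 0.632.

ζ ≈ 0.632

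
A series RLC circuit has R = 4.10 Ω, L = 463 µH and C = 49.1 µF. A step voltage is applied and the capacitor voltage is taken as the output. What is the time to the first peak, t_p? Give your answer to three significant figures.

t_p ≈ 0.000636 s

For a series RLC circuit (capacitor voltage as output), ω_n = 1/√(LC) = 1/√(463 µH · 49.1 µF) = 6630 rad/s.
ζ = (R/2)·√(C/L) = (4.10/2)·√(49.1 µF/463 µH) = 0.668.
ω_d = ω_n√(1−ζ²) = 4940 rad/s. t_p = π/ω_d = 0.000636 s.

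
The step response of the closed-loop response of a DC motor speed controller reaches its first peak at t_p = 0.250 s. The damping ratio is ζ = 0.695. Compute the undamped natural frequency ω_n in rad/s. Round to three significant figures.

Peak time t_p = π/ω_d, so ω_d = π/t_p = π/0.250 = 12.6 rad/s.
ω_n = ω_d/√(1−ζ²) = 12.6/√0.517 = 17.5 rad/s.

ω_n ≈ 17.5 rad/s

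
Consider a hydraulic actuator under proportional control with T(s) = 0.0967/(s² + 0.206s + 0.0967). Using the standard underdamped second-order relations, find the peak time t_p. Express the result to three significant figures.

ω_n = √0.0967 = 0.311 rad/s; ζ = 0.206/(2·0.311) = 0.331.
ω_d = 0.311·√(1 − 0.331²) = 0.293 rad/s. Then t_p = π/ω_d = 10.7 s.

t_p ≈ 10.7 s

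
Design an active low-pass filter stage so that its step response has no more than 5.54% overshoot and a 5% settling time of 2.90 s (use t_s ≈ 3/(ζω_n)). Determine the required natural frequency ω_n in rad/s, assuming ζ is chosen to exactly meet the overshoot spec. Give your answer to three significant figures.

ω_n ≈ 1.53 rad/s

ζ = −ln(OS)/√(π² + (ln OS)²). With OS = 0.0554, ln OS = −2.893 and ζ = 2.893/4.271 = 0.677.
Then ω_n = 3/(ζ t_s) = 3/(0.677 × 2.90) = 1.53 rad/s.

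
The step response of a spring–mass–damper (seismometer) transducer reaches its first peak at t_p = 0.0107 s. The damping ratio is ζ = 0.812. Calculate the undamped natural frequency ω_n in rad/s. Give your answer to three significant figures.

ω_n ≈ 503 rad/s

Peak time t_p = π/ω_d, so ω_d = π/t_p = π/0.0107 = 294 rad/s.
ω_n = ω_d/√(1−ζ²) = 294/√0.341 = 503 rad/s.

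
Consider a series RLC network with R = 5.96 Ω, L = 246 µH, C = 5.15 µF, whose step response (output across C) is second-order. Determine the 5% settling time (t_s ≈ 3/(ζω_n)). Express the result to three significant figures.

For a series RLC circuit (capacitor voltage as output), ω_n = 1/√(LC) = 1/√(246 µH · 5.15 µF) = 28100 rad/s.
ζ = (R/2)·√(C/L) = (5.96/2)·√(5.15 µF/246 µH) = 0.431.
t_s ≈ 3/(ζω_n) = 0.000248 s.

t_s ≈ 0.000248 s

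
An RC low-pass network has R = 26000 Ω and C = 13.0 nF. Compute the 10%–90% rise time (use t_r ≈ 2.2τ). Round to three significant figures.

τ = RC = 26000 × 13.0 nF = 0.000338 s.
t_r ≈ 2.2τ = 0.000744 s.

t_r ≈ 0.000744 s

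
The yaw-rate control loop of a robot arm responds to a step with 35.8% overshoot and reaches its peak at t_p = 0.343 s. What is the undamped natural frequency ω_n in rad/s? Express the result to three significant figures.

The overshoot fixes ζ = −ln(OS)/√(π²+ln²(OS)) = 0.311.
t_p = π/ω_d ⇒ ω_d = 9.16 rad/s; then ω_n = ω_d/√(1−ζ²) = 9.64 rad/s.

ω_n ≈ 9.64 rad/s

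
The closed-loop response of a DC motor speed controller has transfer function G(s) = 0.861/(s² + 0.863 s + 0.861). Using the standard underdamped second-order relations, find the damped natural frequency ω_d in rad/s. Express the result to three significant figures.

ω_d ≈ 0.821 rad/s

Matching coefficients with s² + 2ζω_n s + ω_n² gives ω_n² = 0.861 ⇒ ω_n = 0.928 rad/s, and ζ = 0.863/(2ω_n) = 0.465.
ω_d = ω_n√(1−ζ²) = 0.821 rad/s.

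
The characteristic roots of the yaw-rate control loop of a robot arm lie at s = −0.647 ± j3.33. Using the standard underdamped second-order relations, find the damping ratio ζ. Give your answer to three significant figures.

ζ ≈ 0.191

The poles are at −σ ± jω_d with σ = 0.647 and ω_d = 3.33, so ω_n = √(σ²+ω_d²) = 3.39 rad/s and ζ = σ/ω_n = 0.191.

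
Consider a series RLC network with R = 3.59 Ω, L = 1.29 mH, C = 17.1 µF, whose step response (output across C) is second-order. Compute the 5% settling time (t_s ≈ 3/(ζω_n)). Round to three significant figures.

t_s ≈ 0.00216 s

For a series RLC circuit (capacitor voltage as output), ω_n = 1/√(LC) = 1/√(1.29 mH · 17.1 µF) = 6730 rad/s.
ζ = (R/2)·√(C/L) = (3.59/2)·√(17.1 µF/1.29 mH) = 0.207.
t_s ≈ 3/(ζω_n) = 0.00216 s.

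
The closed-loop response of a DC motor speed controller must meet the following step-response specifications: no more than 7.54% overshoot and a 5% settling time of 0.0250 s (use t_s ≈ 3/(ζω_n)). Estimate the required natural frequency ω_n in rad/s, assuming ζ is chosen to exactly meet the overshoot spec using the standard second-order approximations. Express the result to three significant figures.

ω_n ≈ 189 rad/s

Inverting the overshoot relation: ζ = |ln 0.0754|/√(π² + ln²0.0754) = 0.635.
From t_s ≈ 3/(ζω_n): ω_n = 3/(ζ·t_s) = 3/(0.635·0.0250) = 189 rad/s.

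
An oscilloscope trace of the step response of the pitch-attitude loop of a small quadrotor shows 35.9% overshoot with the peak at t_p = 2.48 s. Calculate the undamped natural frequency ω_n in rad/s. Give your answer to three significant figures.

The overshoot fixes ζ = −ln(OS)/√(π²+ln²(OS)) = 0.310.
t_p = π/ω_d ⇒ ω_d = 1.27 rad/s; then ω_n = ω_d/√(1−ζ²) = 1.33 rad/s.

ω_n ≈ 1.33 rad/s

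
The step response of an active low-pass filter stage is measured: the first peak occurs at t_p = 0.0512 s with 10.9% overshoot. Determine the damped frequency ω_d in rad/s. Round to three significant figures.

ω_d ≈ 61.4 rad/s

t_p = π/ω_d, so ω_d = π/0.0512 = 61.4 rad/s.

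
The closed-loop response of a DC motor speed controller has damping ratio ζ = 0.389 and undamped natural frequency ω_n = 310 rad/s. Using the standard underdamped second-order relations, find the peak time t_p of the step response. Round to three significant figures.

The damped frequency is ω_d = ω_n√(1−ζ²) = 310·√(1−0.151) = 286 rad/s.
Peak time t_p = π/ω_d = π/286 = 0.0110 s.

t_p ≈ 0.0110 s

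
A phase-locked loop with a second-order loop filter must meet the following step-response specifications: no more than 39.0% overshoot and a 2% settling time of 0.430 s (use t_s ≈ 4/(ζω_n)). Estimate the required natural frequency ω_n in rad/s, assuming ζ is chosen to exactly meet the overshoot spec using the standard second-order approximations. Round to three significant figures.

ω_n ≈ 32.4 rad/s

Inverting the overshoot relation: ζ = |ln 0.390|/√(π² + ln²0.390) = 0.287.
From t_s ≈ 4/(ζω_n): ω_n = 4/(ζ·t_s) = 4/(0.287·0.430) = 32.4 rad/s.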